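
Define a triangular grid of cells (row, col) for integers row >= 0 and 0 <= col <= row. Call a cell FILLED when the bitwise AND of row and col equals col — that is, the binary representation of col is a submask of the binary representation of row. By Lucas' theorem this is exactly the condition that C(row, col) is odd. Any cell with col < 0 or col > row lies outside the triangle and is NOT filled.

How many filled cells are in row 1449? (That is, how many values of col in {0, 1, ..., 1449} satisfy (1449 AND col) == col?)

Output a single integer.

Answer: 64

Derivation:
1449 in binary = 10110101001
popcount(1449) = number of 1-bits in 10110101001 = 6
A col c satisfies (1449 AND c) == c iff every set bit of c is also set in 1449; each of the 6 set bits of 1449 can independently be on or off in c.
count = 2^6 = 64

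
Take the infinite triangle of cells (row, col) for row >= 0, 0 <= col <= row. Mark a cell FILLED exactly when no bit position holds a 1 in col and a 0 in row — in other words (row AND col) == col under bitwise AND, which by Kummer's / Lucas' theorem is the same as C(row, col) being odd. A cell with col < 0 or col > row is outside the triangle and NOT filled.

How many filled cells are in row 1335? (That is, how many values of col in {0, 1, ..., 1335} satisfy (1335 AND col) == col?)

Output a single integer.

1335 in binary = 10100110111
popcount(1335) = number of 1-bits in 10100110111 = 7
A col c satisfies (1335 AND c) == c iff every set bit of c is also set in 1335; each of the 7 set bits of 1335 can independently be on or off in c.
count = 2^7 = 128

Answer: 128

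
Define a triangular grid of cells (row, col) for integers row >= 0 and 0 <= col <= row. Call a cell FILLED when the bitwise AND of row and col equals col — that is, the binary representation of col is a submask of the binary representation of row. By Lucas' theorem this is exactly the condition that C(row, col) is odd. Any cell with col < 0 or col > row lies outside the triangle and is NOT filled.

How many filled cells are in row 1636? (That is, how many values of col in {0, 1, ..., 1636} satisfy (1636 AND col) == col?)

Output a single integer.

Answer: 32

Derivation:
1636 in binary = 11001100100
popcount(1636) = number of 1-bits in 11001100100 = 5
A col c satisfies (1636 AND c) == c iff every set bit of c is also set in 1636; each of the 5 set bits of 1636 can independently be on or off in c.
count = 2^5 = 32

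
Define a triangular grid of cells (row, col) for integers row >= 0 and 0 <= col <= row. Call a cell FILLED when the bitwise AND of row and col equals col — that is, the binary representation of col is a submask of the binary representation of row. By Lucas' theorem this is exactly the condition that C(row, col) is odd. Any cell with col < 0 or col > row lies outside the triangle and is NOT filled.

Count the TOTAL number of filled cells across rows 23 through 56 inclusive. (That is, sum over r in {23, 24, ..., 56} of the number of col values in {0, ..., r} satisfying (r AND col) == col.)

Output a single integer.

r23=10111 pc4: +16 =16
r24=11000 pc2: +4 =20
r25=11001 pc3: +8 =28
r26=11010 pc3: +8 =36
r27=11011 pc4: +16 =52
r28=11100 pc3: +8 =60
r29=11101 pc4: +16 =76
r30=11110 pc4: +16 =92
r31=11111 pc5: +32 =124
r32=100000 pc1: +2 =126
r33=100001 pc2: +4 =130
r34=100010 pc2: +4 =134
r35=100011 pc3: +8 =142
r36=100100 pc2: +4 =146
r37=100101 pc3: +8 =154
r38=100110 pc3: +8 =162
r39=100111 pc4: +16 =178
r40=101000 pc2: +4 =182
r41=101001 pc3: +8 =190
r42=101010 pc3: +8 =198
r43=101011 pc4: +16 =214
r44=101100 pc3: +8 =222
r45=101101 pc4: +16 =238
r46=101110 pc4: +16 =254
r47=101111 pc5: +32 =286
r48=110000 pc2: +4 =290
r49=110001 pc3: +8 =298
r50=110010 pc3: +8 =306
r51=110011 pc4: +16 =322
r52=110100 pc3: +8 =330
r53=110101 pc4: +16 =346
r54=110110 pc4: +16 =362
r55=110111 pc5: +32 =394
r56=111000 pc3: +8 =402

Answer: 402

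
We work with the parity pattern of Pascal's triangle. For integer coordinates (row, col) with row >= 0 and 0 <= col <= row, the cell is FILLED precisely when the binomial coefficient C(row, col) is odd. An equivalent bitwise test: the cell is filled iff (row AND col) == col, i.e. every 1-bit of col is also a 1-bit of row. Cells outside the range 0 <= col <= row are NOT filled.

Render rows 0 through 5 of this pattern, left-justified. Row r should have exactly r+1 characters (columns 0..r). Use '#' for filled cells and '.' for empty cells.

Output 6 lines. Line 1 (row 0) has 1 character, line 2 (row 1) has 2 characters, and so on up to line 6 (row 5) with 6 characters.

Answer: #
##
#.#
####
#...#
##..##

Derivation:
r0=0: #
r1=1: ##
r2=10: #.#
r3=11: ####
r4=100: #...#
r5=101: ##..##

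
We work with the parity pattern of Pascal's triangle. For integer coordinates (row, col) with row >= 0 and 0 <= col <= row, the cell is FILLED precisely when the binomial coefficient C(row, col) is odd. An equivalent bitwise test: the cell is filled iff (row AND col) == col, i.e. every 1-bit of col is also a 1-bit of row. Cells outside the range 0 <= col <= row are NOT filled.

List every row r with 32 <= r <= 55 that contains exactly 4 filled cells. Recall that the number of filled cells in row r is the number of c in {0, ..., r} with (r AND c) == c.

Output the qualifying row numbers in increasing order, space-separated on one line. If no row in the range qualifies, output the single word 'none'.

Answer: 33 34 36 40 48

Derivation:
Row r has 2^popcount(r) filled cells, so we need popcount(r) = log2(4) = 2.
Scan r = 32..55 and keep those with exactly 2 one-bits:
r=32=100000 popcount=1 -> skip
r=33=100001 popcount=2 -> KEEP
r=34=100010 popcount=2 -> KEEP
r=35=100011 popcount=3 -> skip
r=36=100100 popcount=2 -> KEEP
r=37=100101 popcount=3 -> skip
r=38=100110 popcount=3 -> skip
r=39=100111 popcount=4 -> skip
r=40=101000 popcount=2 -> KEEP
r=41=101001 popcount=3 -> skip
r=42=101010 popcount=3 -> skip
r=43=101011 popcount=4 -> skip
r=44=101100 popcount=3 -> skip
r=45=101101 popcount=4 -> skip
r=46=101110 popcount=4 -> skip
r=47=101111 popcount=5 -> skip
r=48=110000 popcount=2 -> KEEP
r=49=110001 popcount=3 -> skip
r=50=110010 popcount=3 -> skip
r=51=110011 popcount=4 -> skip
r=52=110100 popcount=3 -> skip
r=53=110101 popcount=4 -> skip
r=54=110110 popcount=4 -> skip
r=55=110111 popcount=5 -> skip
Kept rows: 33 34 36 40 48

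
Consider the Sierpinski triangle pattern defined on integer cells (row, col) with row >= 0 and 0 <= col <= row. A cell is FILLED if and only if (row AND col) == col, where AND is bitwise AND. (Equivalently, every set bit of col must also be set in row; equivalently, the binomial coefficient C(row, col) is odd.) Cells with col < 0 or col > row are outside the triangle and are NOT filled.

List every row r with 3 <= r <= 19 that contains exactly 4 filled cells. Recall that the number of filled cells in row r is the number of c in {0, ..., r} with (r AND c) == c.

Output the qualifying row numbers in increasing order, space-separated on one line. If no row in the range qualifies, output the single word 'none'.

Answer: 3 5 6 9 10 12 17 18

Derivation:
Row r has 2^popcount(r) filled cells, so we need popcount(r) = log2(4) = 2.
Scan r = 3..19 and keep those with exactly 2 one-bits:
r=3=11 popcount=2 -> KEEP
r=4=100 popcount=1 -> skip
r=5=101 popcount=2 -> KEEP
r=6=110 popcount=2 -> KEEP
r=7=111 popcount=3 -> skip
r=8=1000 popcount=1 -> skip
r=9=1001 popcount=2 -> KEEP
r=10=1010 popcount=2 -> KEEP
r=11=1011 popcount=3 -> skip
r=12=1100 popcount=2 -> KEEP
r=13=1101 popcount=3 -> skip
r=14=1110 popcount=3 -> skip
r=15=1111 popcount=4 -> skip
r=16=10000 popcount=1 -> skip
r=17=10001 popcount=2 -> KEEP
r=18=10010 popcount=2 -> KEEP
r=19=10011 popcount=3 -> skip
Kept rows: 3 5 6 9 10 12 17 18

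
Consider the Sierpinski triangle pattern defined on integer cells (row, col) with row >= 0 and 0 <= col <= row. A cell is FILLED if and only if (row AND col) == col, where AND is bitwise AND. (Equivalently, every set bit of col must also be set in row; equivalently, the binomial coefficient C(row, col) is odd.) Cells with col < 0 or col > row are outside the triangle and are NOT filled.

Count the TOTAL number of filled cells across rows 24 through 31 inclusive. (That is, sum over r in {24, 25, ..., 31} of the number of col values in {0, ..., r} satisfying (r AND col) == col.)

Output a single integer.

r24=11000 pc2: +4 =4
r25=11001 pc3: +8 =12
r26=11010 pc3: +8 =20
r27=11011 pc4: +16 =36
r28=11100 pc3: +8 =44
r29=11101 pc4: +16 =60
r30=11110 pc4: +16 =76
r31=11111 pc5: +32 =108

Answer: 108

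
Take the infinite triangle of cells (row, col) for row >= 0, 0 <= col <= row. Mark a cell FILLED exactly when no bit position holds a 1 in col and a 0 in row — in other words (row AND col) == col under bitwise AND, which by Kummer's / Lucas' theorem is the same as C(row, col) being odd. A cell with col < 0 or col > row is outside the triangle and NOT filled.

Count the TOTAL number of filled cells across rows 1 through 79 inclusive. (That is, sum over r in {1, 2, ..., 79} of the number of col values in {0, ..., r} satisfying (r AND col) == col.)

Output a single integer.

r1=1 pc1: +2 =2
r2=10 pc1: +2 =4
r3=11 pc2: +4 =8
r4=100 pc1: +2 =10
r5=101 pc2: +4 =14
r6=110 pc2: +4 =18
r7=111 pc3: +8 =26
r8=1000 pc1: +2 =28
r9=1001 pc2: +4 =32
r10=1010 pc2: +4 =36
r11=1011 pc3: +8 =44
r12=1100 pc2: +4 =48
r13=1101 pc3: +8 =56
r14=1110 pc3: +8 =64
r15=1111 pc4: +16 =80
r16=10000 pc1: +2 =82
r17=10001 pc2: +4 =86
r18=10010 pc2: +4 =90
r19=10011 pc3: +8 =98
r20=10100 pc2: +4 =102
r21=10101 pc3: +8 =110
r22=10110 pc3: +8 =118
r23=10111 pc4: +16 =134
r24=11000 pc2: +4 =138
r25=11001 pc3: +8 =146
r26=11010 pc3: +8 =154
r27=11011 pc4: +16 =170
r28=11100 pc3: +8 =178
r29=11101 pc4: +16 =194
r30=11110 pc4: +16 =210
r31=11111 pc5: +32 =242
r32=100000 pc1: +2 =244
r33=100001 pc2: +4 =248
r34=100010 pc2: +4 =252
r35=100011 pc3: +8 =260
r36=100100 pc2: +4 =264
r37=100101 pc3: +8 =272
r38=100110 pc3: +8 =280
r39=100111 pc4: +16 =296
r40=101000 pc2: +4 =300
r41=101001 pc3: +8 =308
r42=101010 pc3: +8 =316
r43=101011 pc4: +16 =332
r44=101100 pc3: +8 =340
r45=101101 pc4: +16 =356
r46=101110 pc4: +16 =372
r47=101111 pc5: +32 =404
r48=110000 pc2: +4 =408
r49=110001 pc3: +8 =416
r50=110010 pc3: +8 =424
r51=110011 pc4: +16 =440
r52=110100 pc3: +8 =448
r53=110101 pc4: +16 =464
r54=110110 pc4: +16 =480
r55=110111 pc5: +32 =512
r56=111000 pc3: +8 =520
r57=111001 pc4: +16 =536
r58=111010 pc4: +16 =552
r59=111011 pc5: +32 =584
r60=111100 pc4: +16 =600
r61=111101 pc5: +32 =632
r62=111110 pc5: +32 =664
r63=111111 pc6: +64 =728
r64=1000000 pc1: +2 =730
r65=1000001 pc2: +4 =734
r66=1000010 pc2: +4 =738
r67=1000011 pc3: +8 =746
r68=1000100 pc2: +4 =750
r69=1000101 pc3: +8 =758
r70=1000110 pc3: +8 =766
r71=1000111 pc4: +16 =782
r72=1001000 pc2: +4 =786
r73=1001001 pc3: +8 =794
r74=1001010 pc3: +8 =802
r75=1001011 pc4: +16 =818
r76=1001100 pc3: +8 =826
r77=1001101 pc4: +16 =842
r78=1001110 pc4: +16 =858
r79=1001111 pc5: +32 =890

Answer: 890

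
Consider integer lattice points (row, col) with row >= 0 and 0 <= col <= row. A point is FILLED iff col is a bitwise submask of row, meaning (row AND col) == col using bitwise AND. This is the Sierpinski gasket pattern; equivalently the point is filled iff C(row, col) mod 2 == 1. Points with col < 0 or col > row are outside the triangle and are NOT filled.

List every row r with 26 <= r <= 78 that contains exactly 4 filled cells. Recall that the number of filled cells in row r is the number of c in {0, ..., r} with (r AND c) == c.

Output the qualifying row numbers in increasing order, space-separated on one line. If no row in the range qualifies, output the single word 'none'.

Answer: 33 34 36 40 48 65 66 68 72

Derivation:
Row r has 2^popcount(r) filled cells, so we need popcount(r) = log2(4) = 2.
Scan r = 26..78 and keep those with exactly 2 one-bits:
r=26=11010 popcount=3 -> skip
r=27=11011 popcount=4 -> skip
r=28=11100 popcount=3 -> skip
r=29=11101 popcount=4 -> skip
r=30=11110 popcount=4 -> skip
r=31=11111 popcount=5 -> skip
r=32=100000 popcount=1 -> skip
r=33=100001 popcount=2 -> KEEP
r=34=100010 popcount=2 -> KEEP
r=35=100011 popcount=3 -> skip
r=36=100100 popcount=2 -> KEEP
r=37=100101 popcount=3 -> skip
r=38=100110 popcount=3 -> skip
r=39=100111 popcount=4 -> skip
r=40=101000 popcount=2 -> KEEP
r=41=101001 popcount=3 -> skip
r=42=101010 popcount=3 -> skip
r=43=101011 popcount=4 -> skip
r=44=101100 popcount=3 -> skip
r=45=101101 popcount=4 -> skip
r=46=101110 popcount=4 -> skip
r=47=101111 popcount=5 -> skip
r=48=110000 popcount=2 -> KEEP
r=49=110001 popcount=3 -> skip
r=50=110010 popcount=3 -> skip
r=51=110011 popcount=4 -> skip
r=52=110100 popcount=3 -> skip
r=53=110101 popcount=4 -> skip
r=54=110110 popcount=4 -> skip
r=55=110111 popcount=5 -> skip
r=56=111000 popcount=3 -> skip
r=57=111001 popcount=4 -> skip
r=58=111010 popcount=4 -> skip
r=59=111011 popcount=5 -> skip
r=60=111100 popcount=4 -> skip
r=61=111101 popcount=5 -> skip
r=62=111110 popcount=5 -> skip
r=63=111111 popcount=6 -> skip
r=64=1000000 popcount=1 -> skip
r=65=1000001 popcount=2 -> KEEP
r=66=1000010 popcount=2 -> KEEP
r=67=1000011 popcount=3 -> skip
r=68=1000100 popcount=2 -> KEEP
r=69=1000101 popcount=3 -> skip
r=70=1000110 popcount=3 -> skip
r=71=1000111 popcount=4 -> skip
r=72=1001000 popcount=2 -> KEEP
r=73=1001001 popcount=3 -> skip
r=74=1001010 popcount=3 -> skip
r=75=1001011 popcount=4 -> skip
r=76=1001100 popcount=3 -> skip
r=77=1001101 popcount=4 -> skip
r=78=1001110 popcount=4 -> skip
Kept rows: 33 34 36 40 48 65 66 68 72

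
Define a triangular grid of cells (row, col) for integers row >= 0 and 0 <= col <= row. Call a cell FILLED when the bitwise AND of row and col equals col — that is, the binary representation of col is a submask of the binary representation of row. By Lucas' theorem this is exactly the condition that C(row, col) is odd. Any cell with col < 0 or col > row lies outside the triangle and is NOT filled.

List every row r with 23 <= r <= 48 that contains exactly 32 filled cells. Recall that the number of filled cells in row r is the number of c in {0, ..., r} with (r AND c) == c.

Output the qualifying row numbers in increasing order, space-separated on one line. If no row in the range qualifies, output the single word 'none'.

Row r has 2^popcount(r) filled cells, so we need popcount(r) = log2(32) = 5.
Scan r = 23..48 and keep those with exactly 5 one-bits:
r=23=10111 popcount=4 -> skip
r=24=11000 popcount=2 -> skip
r=25=11001 popcount=3 -> skip
r=26=11010 popcount=3 -> skip
r=27=11011 popcount=4 -> skip
r=28=11100 popcount=3 -> skip
r=29=11101 popcount=4 -> skip
r=30=11110 popcount=4 -> skip
r=31=11111 popcount=5 -> KEEP
r=32=100000 popcount=1 -> skip
r=33=100001 popcount=2 -> skip
r=34=100010 popcount=2 -> skip
r=35=100011 popcount=3 -> skip
r=36=100100 popcount=2 -> skip
r=37=100101 popcount=3 -> skip
r=38=100110 popcount=3 -> skip
r=39=100111 popcount=4 -> skip
r=40=101000 popcount=2 -> skip
r=41=101001 popcount=3 -> skip
r=42=101010 popcount=3 -> skip
r=43=101011 popcount=4 -> skip
r=44=101100 popcount=3 -> skip
r=45=101101 popcount=4 -> skip
r=46=101110 popcount=4 -> skip
r=47=101111 popcount=5 -> KEEP
r=48=110000 popcount=2 -> skip
Kept rows: 31 47

Answer: 31 47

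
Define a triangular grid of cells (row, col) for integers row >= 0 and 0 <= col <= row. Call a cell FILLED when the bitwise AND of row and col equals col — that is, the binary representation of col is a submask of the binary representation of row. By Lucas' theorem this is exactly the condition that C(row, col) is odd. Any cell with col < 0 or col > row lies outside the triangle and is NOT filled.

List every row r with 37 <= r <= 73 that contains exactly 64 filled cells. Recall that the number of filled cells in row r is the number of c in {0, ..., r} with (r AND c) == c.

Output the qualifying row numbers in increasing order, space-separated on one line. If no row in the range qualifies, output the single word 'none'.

Row r has 2^popcount(r) filled cells, so we need popcount(r) = log2(64) = 6.
Scan r = 37..73 and keep those with exactly 6 one-bits:
r=37=100101 popcount=3 -> skip
r=38=100110 popcount=3 -> skip
r=39=100111 popcount=4 -> skip
r=40=101000 popcount=2 -> skip
r=41=101001 popcount=3 -> skip
r=42=101010 popcount=3 -> skip
r=43=101011 popcount=4 -> skip
r=44=101100 popcount=3 -> skip
r=45=101101 popcount=4 -> skip
r=46=101110 popcount=4 -> skip
r=47=101111 popcount=5 -> skip
r=48=110000 popcount=2 -> skip
r=49=110001 popcount=3 -> skip
r=50=110010 popcount=3 -> skip
r=51=110011 popcount=4 -> skip
r=52=110100 popcount=3 -> skip
r=53=110101 popcount=4 -> skip
r=54=110110 popcount=4 -> skip
r=55=110111 popcount=5 -> skip
r=56=111000 popcount=3 -> skip
r=57=111001 popcount=4 -> skip
r=58=111010 popcount=4 -> skip
r=59=111011 popcount=5 -> skip
r=60=111100 popcount=4 -> skip
r=61=111101 popcount=5 -> skip
r=62=111110 popcount=5 -> skip
r=63=111111 popcount=6 -> KEEP
r=64=1000000 popcount=1 -> skip
r=65=1000001 popcount=2 -> skip
r=66=1000010 popcount=2 -> skip
r=67=1000011 popcount=3 -> skip
r=68=1000100 popcount=2 -> skip
r=69=1000101 popcount=3 -> skip
r=70=1000110 popcount=3 -> skip
r=71=1000111 popcount=4 -> skip
r=72=1001000 popcount=2 -> skip
r=73=1001001 popcount=3 -> skip
Kept rows: 63

Answer: 63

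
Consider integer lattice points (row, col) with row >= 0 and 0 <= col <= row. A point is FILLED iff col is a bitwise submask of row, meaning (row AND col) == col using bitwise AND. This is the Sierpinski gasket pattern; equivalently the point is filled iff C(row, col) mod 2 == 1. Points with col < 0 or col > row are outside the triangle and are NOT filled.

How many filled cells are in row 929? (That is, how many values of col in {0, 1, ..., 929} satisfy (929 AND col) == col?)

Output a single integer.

929 in binary = 1110100001
popcount(929) = number of 1-bits in 1110100001 = 5
A col c satisfies (929 AND c) == c iff every set bit of c is also set in 929; each of the 5 set bits of 929 can independently be on or off in c.
count = 2^5 = 32

Answer: 32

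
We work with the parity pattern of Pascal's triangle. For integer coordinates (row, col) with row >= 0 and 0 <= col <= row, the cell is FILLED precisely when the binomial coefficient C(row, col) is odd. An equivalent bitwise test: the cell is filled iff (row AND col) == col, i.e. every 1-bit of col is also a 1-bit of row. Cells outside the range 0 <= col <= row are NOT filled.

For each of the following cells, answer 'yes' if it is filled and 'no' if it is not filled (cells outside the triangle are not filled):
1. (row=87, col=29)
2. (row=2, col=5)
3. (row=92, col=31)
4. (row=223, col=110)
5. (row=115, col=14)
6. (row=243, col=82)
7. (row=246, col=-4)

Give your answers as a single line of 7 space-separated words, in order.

(87,29): row=0b1010111, col=0b11101, row AND col = 0b10101 = 21; 21 != 29 -> empty
(2,5): col outside [0, 2] -> not filled
(92,31): row=0b1011100, col=0b11111, row AND col = 0b11100 = 28; 28 != 31 -> empty
(223,110): row=0b11011111, col=0b1101110, row AND col = 0b1001110 = 78; 78 != 110 -> empty
(115,14): row=0b1110011, col=0b1110, row AND col = 0b10 = 2; 2 != 14 -> empty
(243,82): row=0b11110011, col=0b1010010, row AND col = 0b1010010 = 82; 82 == 82 -> filled
(246,-4): col outside [0, 246] -> not filled

Answer: no no no no no yes no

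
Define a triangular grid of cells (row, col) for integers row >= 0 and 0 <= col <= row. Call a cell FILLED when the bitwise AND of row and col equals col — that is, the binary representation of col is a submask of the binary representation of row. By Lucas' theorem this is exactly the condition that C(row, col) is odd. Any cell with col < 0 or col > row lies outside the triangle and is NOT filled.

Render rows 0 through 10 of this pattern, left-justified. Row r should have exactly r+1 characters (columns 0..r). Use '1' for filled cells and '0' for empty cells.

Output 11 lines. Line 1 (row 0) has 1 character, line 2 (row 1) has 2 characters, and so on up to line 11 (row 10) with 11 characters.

r0=0: 1
r1=1: 11
r2=10: 101
r3=11: 1111
r4=100: 10001
r5=101: 110011
r6=110: 1010101
r7=111: 11111111
r8=1000: 100000001
r9=1001: 1100000011
r10=1010: 10100000101

Answer: 1
11
101
1111
10001
110011
1010101
11111111
100000001
1100000011
10100000101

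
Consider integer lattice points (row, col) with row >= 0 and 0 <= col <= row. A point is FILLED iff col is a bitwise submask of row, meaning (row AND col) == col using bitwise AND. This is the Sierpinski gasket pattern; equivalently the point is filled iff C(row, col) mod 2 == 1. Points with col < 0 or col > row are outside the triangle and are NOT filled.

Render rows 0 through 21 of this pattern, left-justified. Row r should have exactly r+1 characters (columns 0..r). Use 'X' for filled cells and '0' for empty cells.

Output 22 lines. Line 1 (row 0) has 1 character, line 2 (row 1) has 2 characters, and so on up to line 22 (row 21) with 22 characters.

r0=0: X
r1=1: XX
r2=10: X0X
r3=11: XXXX
r4=100: X000X
r5=101: XX00XX
r6=110: X0X0X0X
r7=111: XXXXXXXX
r8=1000: X0000000X
r9=1001: XX000000XX
r10=1010: X0X00000X0X
r11=1011: XXXX0000XXXX
r12=1100: X000X000X000X
r13=1101: XX00XX00XX00XX
r14=1110: X0X0X0X0X0X0X0X
r15=1111: XXXXXXXXXXXXXXXX
r16=10000: X000000000000000X
r17=10001: XX00000000000000XX
r18=10010: X0X0000000000000X0X
r19=10011: XXXX000000000000XXXX
r20=10100: X000X00000000000X000X
r21=10101: XX00XX0000000000XX00XX

Answer: X
XX
X0X
XXXX
X000X
XX00XX
X0X0X0X
XXXXXXXX
X0000000X
XX000000XX
X0X00000X0X
XXXX0000XXXX
X000X000X000X
XX00XX00XX00XX
X0X0X0X0X0X0X0X
XXXXXXXXXXXXXXXX
X000000000000000X
XX00000000000000XX
X0X0000000000000X0X
XXXX000000000000XXXX
X000X00000000000X000X
XX00XX0000000000XX00XX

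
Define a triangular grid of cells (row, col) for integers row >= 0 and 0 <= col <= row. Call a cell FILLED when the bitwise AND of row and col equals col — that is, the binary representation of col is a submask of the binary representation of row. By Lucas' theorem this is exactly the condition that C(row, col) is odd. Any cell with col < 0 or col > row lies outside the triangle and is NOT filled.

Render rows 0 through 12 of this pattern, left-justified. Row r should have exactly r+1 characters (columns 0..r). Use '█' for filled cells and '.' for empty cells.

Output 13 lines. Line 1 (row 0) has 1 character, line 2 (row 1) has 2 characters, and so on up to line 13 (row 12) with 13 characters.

Answer: █
██
█.█
████
█...█
██..██
█.█.█.█
████████
█.......█
██......██
█.█.....█.█
████....████
█...█...█...█

Derivation:
r0=0: █
r1=1: ██
r2=10: █.█
r3=11: ████
r4=100: █...█
r5=101: ██..██
r6=110: █.█.█.█
r7=111: ████████
r8=1000: █.......█
r9=1001: ██......██
r10=1010: █.█.....█.█
r11=1011: ████....████
r12=1100: █...█...█...█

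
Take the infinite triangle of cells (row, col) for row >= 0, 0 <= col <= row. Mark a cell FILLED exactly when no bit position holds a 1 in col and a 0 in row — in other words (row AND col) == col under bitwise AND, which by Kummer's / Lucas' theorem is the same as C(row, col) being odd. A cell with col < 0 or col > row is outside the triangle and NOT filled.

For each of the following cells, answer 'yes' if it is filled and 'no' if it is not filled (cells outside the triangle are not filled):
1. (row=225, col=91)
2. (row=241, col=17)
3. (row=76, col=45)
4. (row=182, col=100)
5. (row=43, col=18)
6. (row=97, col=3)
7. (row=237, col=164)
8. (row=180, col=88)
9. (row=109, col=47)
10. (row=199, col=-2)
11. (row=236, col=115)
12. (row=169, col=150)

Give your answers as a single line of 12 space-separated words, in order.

(225,91): row=0b11100001, col=0b1011011, row AND col = 0b1000001 = 65; 65 != 91 -> empty
(241,17): row=0b11110001, col=0b10001, row AND col = 0b10001 = 17; 17 == 17 -> filled
(76,45): row=0b1001100, col=0b101101, row AND col = 0b1100 = 12; 12 != 45 -> empty
(182,100): row=0b10110110, col=0b1100100, row AND col = 0b100100 = 36; 36 != 100 -> empty
(43,18): row=0b101011, col=0b10010, row AND col = 0b10 = 2; 2 != 18 -> empty
(97,3): row=0b1100001, col=0b11, row AND col = 0b1 = 1; 1 != 3 -> empty
(237,164): row=0b11101101, col=0b10100100, row AND col = 0b10100100 = 164; 164 == 164 -> filled
(180,88): row=0b10110100, col=0b1011000, row AND col = 0b10000 = 16; 16 != 88 -> empty
(109,47): row=0b1101101, col=0b101111, row AND col = 0b101101 = 45; 45 != 47 -> empty
(199,-2): col outside [0, 199] -> not filled
(236,115): row=0b11101100, col=0b1110011, row AND col = 0b1100000 = 96; 96 != 115 -> empty
(169,150): row=0b10101001, col=0b10010110, row AND col = 0b10000000 = 128; 128 != 150 -> empty

Answer: no yes no no no no yes no no no no no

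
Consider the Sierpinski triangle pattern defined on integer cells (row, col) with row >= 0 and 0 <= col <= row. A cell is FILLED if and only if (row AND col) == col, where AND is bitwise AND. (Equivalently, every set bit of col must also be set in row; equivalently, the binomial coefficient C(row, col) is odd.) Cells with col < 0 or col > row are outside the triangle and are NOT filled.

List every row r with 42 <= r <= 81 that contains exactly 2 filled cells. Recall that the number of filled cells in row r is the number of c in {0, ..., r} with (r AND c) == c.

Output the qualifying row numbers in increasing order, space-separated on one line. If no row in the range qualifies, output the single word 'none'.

Row r has 2^popcount(r) filled cells, so we need popcount(r) = log2(2) = 1.
Scan r = 42..81 and keep those with exactly 1 one-bits:
r=42=101010 popcount=3 -> skip
r=43=101011 popcount=4 -> skip
r=44=101100 popcount=3 -> skip
r=45=101101 popcount=4 -> skip
r=46=101110 popcount=4 -> skip
r=47=101111 popcount=5 -> skip
r=48=110000 popcount=2 -> skip
r=49=110001 popcount=3 -> skip
r=50=110010 popcount=3 -> skip
r=51=110011 popcount=4 -> skip
r=52=110100 popcount=3 -> skip
r=53=110101 popcount=4 -> skip
r=54=110110 popcount=4 -> skip
r=55=110111 popcount=5 -> skip
r=56=111000 popcount=3 -> skip
r=57=111001 popcount=4 -> skip
r=58=111010 popcount=4 -> skip
r=59=111011 popcount=5 -> skip
r=60=111100 popcount=4 -> skip
r=61=111101 popcount=5 -> skip
r=62=111110 popcount=5 -> skip
r=63=111111 popcount=6 -> skip
r=64=1000000 popcount=1 -> KEEP
r=65=1000001 popcount=2 -> skip
r=66=1000010 popcount=2 -> skip
r=67=1000011 popcount=3 -> skip
r=68=1000100 popcount=2 -> skip
r=69=1000101 popcount=3 -> skip
r=70=1000110 popcount=3 -> skip
r=71=1000111 popcount=4 -> skip
r=72=1001000 popcount=2 -> skip
r=73=1001001 popcount=3 -> skip
r=74=1001010 popcount=3 -> skip
r=75=1001011 popcount=4 -> skip
r=76=1001100 popcount=3 -> skip
r=77=1001101 popcount=4 -> skip
r=78=1001110 popcount=4 -> skip
r=79=1001111 popcount=5 -> skip
r=80=1010000 popcount=2 -> skip
r=81=1010001 popcount=3 -> skip
Kept rows: 64

Answer: 64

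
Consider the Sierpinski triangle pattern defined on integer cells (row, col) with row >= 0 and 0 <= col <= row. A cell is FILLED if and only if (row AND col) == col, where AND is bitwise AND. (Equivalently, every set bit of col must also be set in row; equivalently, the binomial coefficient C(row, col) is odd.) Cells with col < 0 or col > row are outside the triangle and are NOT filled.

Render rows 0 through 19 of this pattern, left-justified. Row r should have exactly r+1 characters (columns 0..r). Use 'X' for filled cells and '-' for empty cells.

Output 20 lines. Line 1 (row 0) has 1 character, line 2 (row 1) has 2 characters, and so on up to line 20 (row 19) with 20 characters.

Answer: X
XX
X-X
XXXX
X---X
XX--XX
X-X-X-X
XXXXXXXX
X-------X
XX------XX
X-X-----X-X
XXXX----XXXX
X---X---X---X
XX--XX--XX--XX
X-X-X-X-X-X-X-X
XXXXXXXXXXXXXXXX
X---------------X
XX--------------XX
X-X-------------X-X
XXXX------------XXXX

Derivation:
r0=0: X
r1=1: XX
r2=10: X-X
r3=11: XXXX
r4=100: X---X
r5=101: XX--XX
r6=110: X-X-X-X
r7=111: XXXXXXXX
r8=1000: X-------X
r9=1001: XX------XX
r10=1010: X-X-----X-X
r11=1011: XXXX----XXXX
r12=1100: X---X---X---X
r13=1101: XX--XX--XX--XX
r14=1110: X-X-X-X-X-X-X-X
r15=1111: XXXXXXXXXXXXXXXX
r16=10000: X---------------X
r17=10001: XX--------------XX
r18=10010: X-X-------------X-X
r19=10011: XXXX------------XXXX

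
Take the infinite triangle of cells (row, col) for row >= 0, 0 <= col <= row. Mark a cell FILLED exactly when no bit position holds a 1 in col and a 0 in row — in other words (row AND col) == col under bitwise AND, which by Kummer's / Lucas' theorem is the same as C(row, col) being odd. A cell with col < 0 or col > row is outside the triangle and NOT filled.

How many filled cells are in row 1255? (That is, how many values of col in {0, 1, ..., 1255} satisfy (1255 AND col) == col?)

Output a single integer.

Answer: 128

Derivation:
1255 in binary = 10011100111
popcount(1255) = number of 1-bits in 10011100111 = 7
A col c satisfies (1255 AND c) == c iff every set bit of c is also set in 1255; each of the 7 set bits of 1255 can independently be on or off in c.
count = 2^7 = 128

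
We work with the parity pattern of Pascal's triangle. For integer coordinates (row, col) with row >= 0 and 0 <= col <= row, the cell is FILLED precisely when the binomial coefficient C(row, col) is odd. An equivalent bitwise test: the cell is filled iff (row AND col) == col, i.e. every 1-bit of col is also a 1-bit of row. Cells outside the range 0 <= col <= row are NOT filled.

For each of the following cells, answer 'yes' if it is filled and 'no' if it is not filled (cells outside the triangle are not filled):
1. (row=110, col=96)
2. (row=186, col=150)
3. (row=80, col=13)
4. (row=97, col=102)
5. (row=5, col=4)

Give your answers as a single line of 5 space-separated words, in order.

Answer: yes no no no yes

Derivation:
(110,96): row=0b1101110, col=0b1100000, row AND col = 0b1100000 = 96; 96 == 96 -> filled
(186,150): row=0b10111010, col=0b10010110, row AND col = 0b10010010 = 146; 146 != 150 -> empty
(80,13): row=0b1010000, col=0b1101, row AND col = 0b0 = 0; 0 != 13 -> empty
(97,102): col outside [0, 97] -> not filled
(5,4): row=0b101, col=0b100, row AND col = 0b100 = 4; 4 == 4 -> filled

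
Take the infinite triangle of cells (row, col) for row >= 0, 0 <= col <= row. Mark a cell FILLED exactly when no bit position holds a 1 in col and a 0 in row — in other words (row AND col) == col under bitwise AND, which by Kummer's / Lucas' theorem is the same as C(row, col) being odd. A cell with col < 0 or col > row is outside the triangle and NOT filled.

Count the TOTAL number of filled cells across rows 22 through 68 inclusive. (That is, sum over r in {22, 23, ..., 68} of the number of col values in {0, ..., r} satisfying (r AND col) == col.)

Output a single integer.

Answer: 640

Derivation:
r22=10110 pc3: +8 =8
r23=10111 pc4: +16 =24
r24=11000 pc2: +4 =28
r25=11001 pc3: +8 =36
r26=11010 pc3: +8 =44
r27=11011 pc4: +16 =60
r28=11100 pc3: +8 =68
r29=11101 pc4: +16 =84
r30=11110 pc4: +16 =100
r31=11111 pc5: +32 =132
r32=100000 pc1: +2 =134
r33=100001 pc2: +4 =138
r34=100010 pc2: +4 =142
r35=100011 pc3: +8 =150
r36=100100 pc2: +4 =154
r37=100101 pc3: +8 =162
r38=100110 pc3: +8 =170
r39=100111 pc4: +16 =186
r40=101000 pc2: +4 =190
r41=101001 pc3: +8 =198
r42=101010 pc3: +8 =206
r43=101011 pc4: +16 =222
r44=101100 pc3: +8 =230
r45=101101 pc4: +16 =246
r46=101110 pc4: +16 =262
r47=101111 pc5: +32 =294
r48=110000 pc2: +4 =298
r49=110001 pc3: +8 =306
r50=110010 pc3: +8 =314
r51=110011 pc4: +16 =330
r52=110100 pc3: +8 =338
r53=110101 pc4: +16 =354
r54=110110 pc4: +16 =370
r55=110111 pc5: +32 =402
r56=111000 pc3: +8 =410
r57=111001 pc4: +16 =426
r58=111010 pc4: +16 =442
r59=111011 pc5: +32 =474
r60=111100 pc4: +16 =490
r61=111101 pc5: +32 =522
r62=111110 pc5: +32 =554
r63=111111 pc6: +64 =618
r64=1000000 pc1: +2 =620
r65=1000001 pc2: +4 =624
r66=1000010 pc2: +4 =628
r67=1000011 pc3: +8 =636
r68=1000100 pc2: +4 =640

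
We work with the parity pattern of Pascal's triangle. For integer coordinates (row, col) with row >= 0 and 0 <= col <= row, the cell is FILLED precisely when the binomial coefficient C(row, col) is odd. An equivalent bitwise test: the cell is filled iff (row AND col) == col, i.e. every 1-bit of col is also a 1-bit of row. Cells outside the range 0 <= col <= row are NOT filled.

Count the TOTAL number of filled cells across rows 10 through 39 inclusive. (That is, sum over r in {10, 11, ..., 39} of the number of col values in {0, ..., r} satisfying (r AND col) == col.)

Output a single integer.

r10=1010 pc2: +4 =4
r11=1011 pc3: +8 =12
r12=1100 pc2: +4 =16
r13=1101 pc3: +8 =24
r14=1110 pc3: +8 =32
r15=1111 pc4: +16 =48
r16=10000 pc1: +2 =50
r17=10001 pc2: +4 =54
r18=10010 pc2: +4 =58
r19=10011 pc3: +8 =66
r20=10100 pc2: +4 =70
r21=10101 pc3: +8 =78
r22=10110 pc3: +8 =86
r23=10111 pc4: +16 =102
r24=11000 pc2: +4 =106
r25=11001 pc3: +8 =114
r26=11010 pc3: +8 =122
r27=11011 pc4: +16 =138
r28=11100 pc3: +8 =146
r29=11101 pc4: +16 =162
r30=11110 pc4: +16 =178
r31=11111 pc5: +32 =210
r32=100000 pc1: +2 =212
r33=100001 pc2: +4 =216
r34=100010 pc2: +4 =220
r35=100011 pc3: +8 =228
r36=100100 pc2: +4 =232
r37=100101 pc3: +8 =240
r38=100110 pc3: +8 =248
r39=100111 pc4: +16 =264

Answer: 264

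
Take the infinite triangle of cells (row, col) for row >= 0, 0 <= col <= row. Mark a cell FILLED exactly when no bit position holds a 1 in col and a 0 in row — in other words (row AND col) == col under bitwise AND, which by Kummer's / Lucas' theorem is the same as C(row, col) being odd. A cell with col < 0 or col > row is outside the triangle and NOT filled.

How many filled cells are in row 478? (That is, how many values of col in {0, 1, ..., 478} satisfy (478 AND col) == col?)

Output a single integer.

Answer: 128

Derivation:
478 in binary = 111011110
popcount(478) = number of 1-bits in 111011110 = 7
A col c satisfies (478 AND c) == c iff every set bit of c is also set in 478; each of the 7 set bits of 478 can independently be on or off in c.
count = 2^7 = 128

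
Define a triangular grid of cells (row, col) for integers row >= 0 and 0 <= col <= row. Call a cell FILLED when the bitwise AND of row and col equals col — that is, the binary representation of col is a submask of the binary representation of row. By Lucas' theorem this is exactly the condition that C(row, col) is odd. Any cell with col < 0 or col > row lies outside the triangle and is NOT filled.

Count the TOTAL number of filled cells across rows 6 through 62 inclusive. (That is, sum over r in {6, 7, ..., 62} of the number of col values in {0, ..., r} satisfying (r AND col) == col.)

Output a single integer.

Answer: 650

Derivation:
r6=110 pc2: +4 =4
r7=111 pc3: +8 =12
r8=1000 pc1: +2 =14
r9=1001 pc2: +4 =18
r10=1010 pc2: +4 =22
r11=1011 pc3: +8 =30
r12=1100 pc2: +4 =34
r13=1101 pc3: +8 =42
r14=1110 pc3: +8 =50
r15=1111 pc4: +16 =66
r16=10000 pc1: +2 =68
r17=10001 pc2: +4 =72
r18=10010 pc2: +4 =76
r19=10011 pc3: +8 =84
r20=10100 pc2: +4 =88
r21=10101 pc3: +8 =96
r22=10110 pc3: +8 =104
r23=10111 pc4: +16 =120
r24=11000 pc2: +4 =124
r25=11001 pc3: +8 =132
r26=11010 pc3: +8 =140
r27=11011 pc4: +16 =156
r28=11100 pc3: +8 =164
r29=11101 pc4: +16 =180
r30=11110 pc4: +16 =196
r31=11111 pc5: +32 =228
r32=100000 pc1: +2 =230
r33=100001 pc2: +4 =234
r34=100010 pc2: +4 =238
r35=100011 pc3: +8 =246
r36=100100 pc2: +4 =250
r37=100101 pc3: +8 =258
r38=100110 pc3: +8 =266
r39=100111 pc4: +16 =282
r40=101000 pc2: +4 =286
r41=101001 pc3: +8 =294
r42=101010 pc3: +8 =302
r43=101011 pc4: +16 =318
r44=101100 pc3: +8 =326
r45=101101 pc4: +16 =342
r46=101110 pc4: +16 =358
r47=101111 pc5: +32 =390
r48=110000 pc2: +4 =394
r49=110001 pc3: +8 =402
r50=110010 pc3: +8 =410
r51=110011 pc4: +16 =426
r52=110100 pc3: +8 =434
r53=110101 pc4: +16 =450
r54=110110 pc4: +16 =466
r55=110111 pc5: +32 =498
r56=111000 pc3: +8 =506
r57=111001 pc4: +16 =522
r58=111010 pc4: +16 =538
r59=111011 pc5: +32 =570
r60=111100 pc4: +16 =586
r61=111101 pc5: +32 =618
r62=111110 pc5: +32 =650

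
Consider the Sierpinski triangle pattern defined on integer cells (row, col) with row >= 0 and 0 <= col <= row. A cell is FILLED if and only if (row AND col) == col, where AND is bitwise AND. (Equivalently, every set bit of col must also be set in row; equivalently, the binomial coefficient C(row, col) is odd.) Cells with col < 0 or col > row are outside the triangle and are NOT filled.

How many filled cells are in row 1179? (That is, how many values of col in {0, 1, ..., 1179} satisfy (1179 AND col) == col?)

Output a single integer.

Answer: 64

Derivation:
1179 in binary = 10010011011
popcount(1179) = number of 1-bits in 10010011011 = 6
A col c satisfies (1179 AND c) == c iff every set bit of c is also set in 1179; each of the 6 set bits of 1179 can independently be on or off in c.
count = 2^6 = 64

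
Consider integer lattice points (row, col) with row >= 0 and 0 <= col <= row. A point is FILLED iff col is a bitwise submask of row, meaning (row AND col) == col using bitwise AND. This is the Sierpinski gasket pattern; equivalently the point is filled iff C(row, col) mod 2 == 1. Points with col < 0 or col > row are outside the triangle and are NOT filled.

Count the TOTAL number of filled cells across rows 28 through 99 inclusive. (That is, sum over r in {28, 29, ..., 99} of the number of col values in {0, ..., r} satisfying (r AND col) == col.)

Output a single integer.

r28=11100 pc3: +8 =8
r29=11101 pc4: +16 =24
r30=11110 pc4: +16 =40
r31=11111 pc5: +32 =72
r32=100000 pc1: +2 =74
r33=100001 pc2: +4 =78
r34=100010 pc2: +4 =82
r35=100011 pc3: +8 =90
r36=100100 pc2: +4 =94
r37=100101 pc3: +8 =102
r38=100110 pc3: +8 =110
r39=100111 pc4: +16 =126
r40=101000 pc2: +4 =130
r41=101001 pc3: +8 =138
r42=101010 pc3: +8 =146
r43=101011 pc4: +16 =162
r44=101100 pc3: +8 =170
r45=101101 pc4: +16 =186
r46=101110 pc4: +16 =202
r47=101111 pc5: +32 =234
r48=110000 pc2: +4 =238
r49=110001 pc3: +8 =246
r50=110010 pc3: +8 =254
r51=110011 pc4: +16 =270
r52=110100 pc3: +8 =278
r53=110101 pc4: +16 =294
r54=110110 pc4: +16 =310
r55=110111 pc5: +32 =342
r56=111000 pc3: +8 =350
r57=111001 pc4: +16 =366
r58=111010 pc4: +16 =382
r59=111011 pc5: +32 =414
r60=111100 pc4: +16 =430
r61=111101 pc5: +32 =462
r62=111110 pc5: +32 =494
r63=111111 pc6: +64 =558
r64=1000000 pc1: +2 =560
r65=1000001 pc2: +4 =564
r66=1000010 pc2: +4 =568
r67=1000011 pc3: +8 =576
r68=1000100 pc2: +4 =580
r69=1000101 pc3: +8 =588
r70=1000110 pc3: +8 =596
r71=1000111 pc4: +16 =612
r72=1001000 pc2: +4 =616
r73=1001001 pc3: +8 =624
r74=1001010 pc3: +8 =632
r75=1001011 pc4: +16 =648
r76=1001100 pc3: +8 =656
r77=1001101 pc4: +16 =672
r78=1001110 pc4: +16 =688
r79=1001111 pc5: +32 =720
r80=1010000 pc2: +4 =724
r81=1010001 pc3: +8 =732
r82=1010010 pc3: +8 =740
r83=1010011 pc4: +16 =756
r84=1010100 pc3: +8 =764
r85=1010101 pc4: +16 =780
r86=1010110 pc4: +16 =796
r87=1010111 pc5: +32 =828
r88=1011000 pc3: +8 =836
r89=1011001 pc4: +16 =852
r90=1011010 pc4: +16 =868
r91=1011011 pc5: +32 =900
r92=1011100 pc4: +16 =916
r93=1011101 pc5: +32 =948
r94=1011110 pc5: +32 =980
r95=1011111 pc6: +64 =1044
r96=1100000 pc2: +4 =1048
r97=1100001 pc3: +8 =1056
r98=1100010 pc3: +8 =1064
r99=1100011 pc4: +16 =1080

Answer: 1080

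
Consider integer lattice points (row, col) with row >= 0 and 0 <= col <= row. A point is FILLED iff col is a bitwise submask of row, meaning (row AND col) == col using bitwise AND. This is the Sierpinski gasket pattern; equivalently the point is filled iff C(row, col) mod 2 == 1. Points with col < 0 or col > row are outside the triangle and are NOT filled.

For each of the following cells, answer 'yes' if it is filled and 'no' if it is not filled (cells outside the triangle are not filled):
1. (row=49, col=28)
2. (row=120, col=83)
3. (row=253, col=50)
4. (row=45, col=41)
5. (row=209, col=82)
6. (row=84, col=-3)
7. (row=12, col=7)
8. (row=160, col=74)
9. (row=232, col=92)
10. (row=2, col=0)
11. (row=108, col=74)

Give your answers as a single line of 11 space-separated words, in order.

(49,28): row=0b110001, col=0b11100, row AND col = 0b10000 = 16; 16 != 28 -> empty
(120,83): row=0b1111000, col=0b1010011, row AND col = 0b1010000 = 80; 80 != 83 -> empty
(253,50): row=0b11111101, col=0b110010, row AND col = 0b110000 = 48; 48 != 50 -> empty
(45,41): row=0b101101, col=0b101001, row AND col = 0b101001 = 41; 41 == 41 -> filled
(209,82): row=0b11010001, col=0b1010010, row AND col = 0b1010000 = 80; 80 != 82 -> empty
(84,-3): col outside [0, 84] -> not filled
(12,7): row=0b1100, col=0b111, row AND col = 0b100 = 4; 4 != 7 -> empty
(160,74): row=0b10100000, col=0b1001010, row AND col = 0b0 = 0; 0 != 74 -> empty
(232,92): row=0b11101000, col=0b1011100, row AND col = 0b1001000 = 72; 72 != 92 -> empty
(2,0): row=0b10, col=0b0, row AND col = 0b0 = 0; 0 == 0 -> filled
(108,74): row=0b1101100, col=0b1001010, row AND col = 0b1001000 = 72; 72 != 74 -> empty

Answer: no no no yes no no no no no yes no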